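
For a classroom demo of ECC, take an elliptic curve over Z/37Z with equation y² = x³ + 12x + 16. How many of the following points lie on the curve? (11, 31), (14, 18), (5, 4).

(11, 31): 31² ≡ 36, rhs ≡ 36 → on.
(14, 18): 18² ≡ 28, rhs ≡ 5 → off.
(5, 4): 4² ≡ 16, rhs ≡ 16 → on.

2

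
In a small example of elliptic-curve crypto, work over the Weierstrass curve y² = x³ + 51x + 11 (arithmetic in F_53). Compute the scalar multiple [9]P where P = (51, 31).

(1, 13)

Repeated addition: build up to 9P.
2P: tangent at (51, 31): λ = (3·51² + 51)/(2·31) ≡ 10/9. 9⁻¹ ≡ 6 (mod 53), so λ ≡ 10·6 ≡ 7.
  x = λ² - 51 - 51 = 49 - 102 ≡ 0; y = λ·(51 - 0) - 31 ≡ 8. → (0, 8)
3P: (0, 8) + (51, 31). λ = (31 - 8)/(51 - 0) ≡ 23/51 mod 53. 51⁻¹ ≡ 26 (mod 53), so λ ≡ 15.
  x = λ² - 0 - 51 = 225 - 51 ≡ 15; y = λ·(0 - 15) - 8 ≡ 32. → (15, 32)
4P: (15, 32) + (51, 31). λ = (31 - 32)/(51 - 15) ≡ 52/36 mod 53. 36⁻¹ ≡ 28 (mod 53), so λ ≡ 25.
  x = λ² - 15 - 51 = 625 - 66 ≡ 29; y = λ·(15 - 29) - 32 ≡ 42. → (29, 42)
5P: (29, 42) + (51, 31). λ = (31 - 42)/(51 - 29) ≡ 42/22 mod 53. 22⁻¹ ≡ 41 (mod 53), so λ ≡ 26.
  x = λ² - 29 - 51 = 676 - 80 ≡ 13; y = λ·(29 - 13) - 42 ≡ 3. → (13, 3)
6P: (13, 3) + (51, 31). λ = (31 - 3)/(51 - 13) ≡ 28/38 mod 53. 38⁻¹ ≡ 7 (mod 53), so λ ≡ 37.
  x = λ² - 13 - 51 = 1369 - 64 ≡ 33; y = λ·(13 - 33) - 3 ≡ 52. → (33, 52)
7P: (33, 52) + (51, 31). λ = (31 - 52)/(51 - 33) ≡ 32/18 mod 53. 18⁻¹ ≡ 3 (mod 53), so λ ≡ 43.
  x = λ² - 33 - 51 = 1849 - 84 ≡ 16; y = λ·(33 - 16) - 52 ≡ 43. → (16, 43)
8P: (16, 43) + (51, 31). λ = (31 - 43)/(51 - 16) ≡ 41/35 mod 53. 35⁻¹ ≡ 50 (mod 53), so λ ≡ 36.
  x = λ² - 16 - 51 = 1296 - 67 ≡ 10; y = λ·(16 - 10) - 43 ≡ 14. → (10, 14)
9P: (10, 14) + (51, 31). λ = (31 - 14)/(51 - 10) ≡ 17/41 mod 53. 41⁻¹ ≡ 22 (mod 53), so λ ≡ 3.
  x = λ² - 10 - 51 = 9 - 61 ≡ 1; y = λ·(10 - 1) - 14 ≡ 13. → (1, 13)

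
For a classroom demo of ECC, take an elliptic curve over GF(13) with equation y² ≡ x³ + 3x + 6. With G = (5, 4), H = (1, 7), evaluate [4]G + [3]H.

(10, 3)

First 4G:
Repeated addition: build up to 4G.
2G: tangent at (5, 4): λ = (3·5² + 3)/(2·4) ≡ 0/8. 8⁻¹ ≡ 5 (mod 13) since 8·5 = 40 ≡ 1, so λ ≡ 0·5 ≡ 0.
  x = λ² - 5 - 5 = 0 - 10 ≡ 3; y = λ·(5 - 3) - 4 ≡ 9. → (3, 9)
3G: (3, 9) + (5, 4). λ = (4 - 9)/(5 - 3) ≡ 8/2 mod 13. 2⁻¹ ≡ 7 (mod 13), so λ ≡ 4.
  x = λ² - 3 - 5 = 16 - 8 ≡ 8; y = λ·(3 - 8) - 9 ≡ 10. → (8, 10)
4G: (8, 10) + (5, 4). λ = (4 - 10)/(5 - 8) ≡ 7/10 mod 13. 10⁻¹ ≡ 4 (mod 13), so λ ≡ 2.
  x = λ² - 8 - 5 = 4 - 13 ≡ 4; y = λ·(8 - 4) - 10 ≡ 11. → (4, 11)
4G = (4, 11).
Next 3H:
Repeated addition: build up to 3H.
2H: tangent at (1, 7): λ = (3·1² + 3)/(2·7) ≡ 6/1. 1⁻¹ ≡ 1 (mod 13) since 1·1 = 1 ≡ 1, so λ ≡ 6·1 ≡ 6.
  x = λ² - 1 - 1 = 36 - 2 ≡ 8; y = λ·(1 - 8) - 7 ≡ 3. → (8, 3)
3H: (8, 3) + (1, 7). λ = (7 - 3)/(1 - 8) ≡ 4/6 mod 13. 6⁻¹ ≡ 11 (mod 13) since 6·11 = 66 ≡ 1, so λ ≡ 5.
  x = λ² - 8 - 1 = 25 - 9 ≡ 3; y = λ·(8 - 3) - 3 ≡ 9. → (3, 9)
3H = (3, 9).
Finally 4G + 3H:
(4, 11) + (3, 9). λ = (9 - 11)/(3 - 4) ≡ 11/12 mod 13. 12⁻¹ ≡ 12 (mod 13), so λ ≡ 2.
  x = λ² - 4 - 3 = 4 - 7 ≡ 10; y = λ·(4 - 10) - 11 ≡ 3. → (10, 3)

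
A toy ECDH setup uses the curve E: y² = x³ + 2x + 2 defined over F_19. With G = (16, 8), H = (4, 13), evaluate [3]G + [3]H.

First 3G:
Repeated addition: build up to 3G.
2G: tangent at (16, 8): λ = (3·16² + 2)/(2·8) ≡ 10/16. 16⁻¹ ≡ 6 (mod 19) since 16·6 = 96 ≡ 1, so λ ≡ 10·6 ≡ 3.
  x = λ² - 16 - 16 = 9 - 32 ≡ 15; y = λ·(16 - 15) - 8 ≡ 14. → (15, 14)
3G: (15, 14) + (16, 8). λ = (8 - 14)/(16 - 15) ≡ 13/1 mod 19. 1⁻¹ ≡ 1 (mod 19) since 1·1 = 1 ≡ 1, so λ ≡ 13.
  x = λ² - 15 - 16 = 169 - 31 ≡ 5; y = λ·(15 - 5) - 14 ≡ 2. → (5, 2)
3G = (5, 2).
Next 3H:
Repeated addition: build up to 3H.
2H: tangent at (4, 13): λ = (3·4² + 2)/(2·13) ≡ 12/7. 7⁻¹ ≡ 11 (mod 19), so λ ≡ 12·11 ≡ 18.
  x = λ² - 4 - 4 = 324 - 8 ≡ 12; y = λ·(4 - 12) - 13 ≡ 14. → (12, 14)
3H: (12, 14) + (4, 13). λ = (13 - 14)/(4 - 12) ≡ 18/11 mod 19. 11⁻¹ ≡ 7 (mod 19), so λ ≡ 12.
  x = λ² - 12 - 4 = 144 - 16 ≡ 14; y = λ·(12 - 14) - 14 ≡ 0. → (14, 0)
3H = (14, 0).
Finally 3G + 3H:
(5, 2) + (14, 0). λ = (0 - 2)/(14 - 5) ≡ 17/9 mod 19. 9⁻¹ ≡ 17 (mod 19), so λ ≡ 4.
  x = λ² - 5 - 14 = 16 - 19 ≡ 16; y = λ·(5 - 16) - 2 ≡ 11. → (16, 11)

(16, 11)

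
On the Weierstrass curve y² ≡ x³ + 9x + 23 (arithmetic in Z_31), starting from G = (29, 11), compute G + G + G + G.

(16, 27)

Repeated addition: build up to 4G.
2G: tangent at (29, 11): λ = (3·29² + 9)/(2·11) ≡ 21/22. 22⁻¹ ≡ 24 (mod 31) since 22·24 = 528 ≡ 1, so λ ≡ 21·24 ≡ 8.
  x = λ² - 29 - 29 = 64 - 58 ≡ 6; y = λ·(29 - 6) - 11 ≡ 18. → (6, 18)
3G: (6, 18) + (29, 11). λ = (11 - 18)/(29 - 6) ≡ 24/23 mod 31. 23⁻¹ ≡ 27 (mod 31) since 23·27 = 621 ≡ 1, so λ ≡ 28.
  x = λ² - 6 - 29 = 784 - 35 ≡ 5; y = λ·(6 - 5) - 18 ≡ 10. → (5, 10)
4G: (5, 10) + (29, 11). λ = (11 - 10)/(29 - 5) ≡ 1/24 mod 31. 24⁻¹ ≡ 22 (mod 31) since 24·22 = 528 ≡ 1, so λ ≡ 22.
  x = λ² - 5 - 29 = 484 - 34 ≡ 16; y = λ·(5 - 16) - 10 ≡ 27. → (16, 27)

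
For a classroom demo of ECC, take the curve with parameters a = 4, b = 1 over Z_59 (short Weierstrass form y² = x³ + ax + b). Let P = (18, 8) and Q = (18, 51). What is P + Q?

The two points share x = 18 and their y-coordinates satisfy 8 + 51 ≡ 0 (mod 59), so they are inverses. Their sum is the point at infinity.

O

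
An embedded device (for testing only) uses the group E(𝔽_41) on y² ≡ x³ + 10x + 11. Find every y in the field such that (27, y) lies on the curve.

none

x³ + 10x + 11 = 19964 ≡ 38 (mod 41).
38 is a non-residue mod 41; no y exists.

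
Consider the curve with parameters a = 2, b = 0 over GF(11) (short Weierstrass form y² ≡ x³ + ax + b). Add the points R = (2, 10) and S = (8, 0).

(2, 10) + (8, 0). λ = (0 - 10)/(8 - 2) ≡ 1/6 mod 11. 6⁻¹ ≡ 2 (mod 11), so λ ≡ 2.
  x = λ² - 2 - 8 = 4 - 10 ≡ 5; y = λ·(2 - 5) - 10 ≡ 6. → (5, 6)

(5, 6)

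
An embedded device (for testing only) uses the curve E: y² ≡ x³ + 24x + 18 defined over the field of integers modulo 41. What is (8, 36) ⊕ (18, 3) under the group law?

(8, 36) + (18, 3). λ = (3 - 36)/(18 - 8) ≡ 8/10 mod 41. 10⁻¹ ≡ 37 (mod 41), so λ ≡ 9.
  x = λ² - 8 - 18 = 81 - 26 ≡ 14; y = λ·(8 - 14) - 36 ≡ 33. → (14, 33)

(14, 33)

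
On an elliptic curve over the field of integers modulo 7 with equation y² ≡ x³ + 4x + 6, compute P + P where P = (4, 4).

(1, 5)

tangent at (4, 4): λ = (3·4² + 4)/(2·4) ≡ 3/1. 1⁻¹ ≡ 1 (mod 7), so λ ≡ 3·1 ≡ 3.
  x = λ² - 4 - 4 = 9 - 8 ≡ 1; y = λ·(4 - 1) - 4 ≡ 5. → (1, 5)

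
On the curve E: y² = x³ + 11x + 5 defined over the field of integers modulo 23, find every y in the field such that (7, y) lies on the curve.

x³ + 11x + 5 = 425 ≡ 11 (mod 23).
11 is a non-residue mod 23; no y exists.

none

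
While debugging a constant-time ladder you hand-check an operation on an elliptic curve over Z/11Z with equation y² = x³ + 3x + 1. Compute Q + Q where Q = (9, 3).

tangent at (9, 3): λ = (3·9² + 3)/(2·3) ≡ 4/6. 6⁻¹ ≡ 2 (mod 11) since 6·2 = 12 ≡ 1, so λ ≡ 4·2 ≡ 8.
  x = λ² - 9 - 9 = 64 - 18 ≡ 2; y = λ·(9 - 2) - 3 ≡ 9. → (2, 9)

(2, 9)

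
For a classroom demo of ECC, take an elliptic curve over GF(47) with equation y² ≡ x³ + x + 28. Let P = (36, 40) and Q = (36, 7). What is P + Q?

The two points share x = 36 and their y-coordinates satisfy 40 + 7 ≡ 0 (mod 47), so they are inverses. Their sum is ∞.

O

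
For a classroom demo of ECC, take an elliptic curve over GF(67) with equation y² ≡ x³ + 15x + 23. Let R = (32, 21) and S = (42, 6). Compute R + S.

(32, 21) + (42, 6). λ = (6 - 21)/(42 - 32) ≡ 52/10 mod 67. 10⁻¹ ≡ 47 (mod 67) since 10·47 = 470 ≡ 1, so λ ≡ 32.
  x = λ² - 32 - 42 = 1024 - 74 ≡ 12; y = λ·(32 - 12) - 21 ≡ 16. → (12, 16)

(12, 16)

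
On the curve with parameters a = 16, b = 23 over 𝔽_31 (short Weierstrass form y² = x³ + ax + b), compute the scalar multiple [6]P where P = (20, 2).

(6, 5)

Repeated addition: build up to 6P.
2P: tangent at (20, 2): λ = (3·20² + 16)/(2·2) ≡ 7/4. 4⁻¹ ≡ 8 (mod 31), so λ ≡ 7·8 ≡ 25.
  x = λ² - 20 - 20 = 625 - 40 ≡ 27; y = λ·(20 - 27) - 2 ≡ 9. → (27, 9)
3P: (27, 9) + (20, 2). λ = (2 - 9)/(20 - 27) ≡ 24/24 mod 31. 24⁻¹ ≡ 22 (mod 31), so λ ≡ 1.
  x = λ² - 27 - 20 = 1 - 47 ≡ 16; y = λ·(27 - 16) - 9 ≡ 2. → (16, 2)
4P: (16, 2) + (20, 2). λ = (2 - 2)/(20 - 16) ≡ 0/4 mod 31. 4⁻¹ ≡ 8 (mod 31), so λ ≡ 0.
  x = λ² - 16 - 20 = 0 - 36 ≡ 26; y = λ·(16 - 26) - 2 ≡ 29. → (26, 29)
5P: (26, 29) + (20, 2). λ = (2 - 29)/(20 - 26) ≡ 4/25 mod 31. 25⁻¹ ≡ 5 (mod 31), so λ ≡ 20.
  x = λ² - 26 - 20 = 400 - 46 ≡ 13; y = λ·(26 - 13) - 29 ≡ 14. → (13, 14)
6P: (13, 14) + (20, 2). λ = (2 - 14)/(20 - 13) ≡ 19/7 mod 31. 7⁻¹ ≡ 9 (mod 31), so λ ≡ 16.
  x = λ² - 13 - 20 = 256 - 33 ≡ 6; y = λ·(13 - 6) - 14 ≡ 5. → (6, 5)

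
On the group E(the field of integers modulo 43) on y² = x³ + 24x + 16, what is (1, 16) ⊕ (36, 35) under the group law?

(15, 28)

(1, 16) + (36, 35). λ = (35 - 16)/(36 - 1) ≡ 19/35 mod 43. 35⁻¹ ≡ 16 (mod 43), so λ ≡ 3.
  x = λ² - 1 - 36 = 9 - 37 ≡ 15; y = λ·(1 - 15) - 16 ≡ 28. → (15, 28)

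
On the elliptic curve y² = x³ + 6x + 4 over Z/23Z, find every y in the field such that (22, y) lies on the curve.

none

x³ + 6x + 4 = 10784 ≡ 20 (mod 23).
20 is a non-residue mod 23; no y exists.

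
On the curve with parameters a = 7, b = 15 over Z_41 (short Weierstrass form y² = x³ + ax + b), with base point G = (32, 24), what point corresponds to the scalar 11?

Repeated addition: build up to 11G.
2G: tangent at (32, 24): λ = (3·32² + 7)/(2·24) ≡ 4/7. 7⁻¹ ≡ 6 (mod 41), so λ ≡ 4·6 ≡ 24.
  x = λ² - 32 - 32 = 576 - 64 ≡ 20; y = λ·(32 - 20) - 24 ≡ 18. → (20, 18)
3G: (20, 18) + (32, 24). λ = (24 - 18)/(32 - 20) ≡ 6/12 mod 41. 12⁻¹ ≡ 24 (mod 41) since 12·24 = 288 ≡ 1, so λ ≡ 21.
  x = λ² - 20 - 32 = 441 - 52 ≡ 20; y = λ·(20 - 20) - 18 ≡ 23. → (20, 23)
4G: (20, 23) + (32, 24). λ = (24 - 23)/(32 - 20) ≡ 1/12 mod 41. 12⁻¹ ≡ 24 (mod 41) since 12·24 = 288 ≡ 1, so λ ≡ 24.
  x = λ² - 20 - 32 = 576 - 52 ≡ 32; y = λ·(20 - 32) - 23 ≡ 17. → (32, 17)
5G: (32, 17) + (32, 24): same x and y₁ ≡ -y₂, so the sum is 𝒪.
6G: 𝒪 + (32, 24) = (32, 24) (identity).
7G: tangent at (32, 24): λ = (3·32² + 7)/(2·24) ≡ 4/7. 7⁻¹ ≡ 6 (mod 41), so λ ≡ 4·6 ≡ 24.
  x = λ² - 32 - 32 = 576 - 64 ≡ 20; y = λ·(32 - 20) - 24 ≡ 18. → (20, 18)
8G: (20, 18) + (32, 24). λ = (24 - 18)/(32 - 20) ≡ 6/12 mod 41. 12⁻¹ ≡ 24 (mod 41) since 12·24 = 288 ≡ 1, so λ ≡ 21.
  x = λ² - 20 - 32 = 441 - 52 ≡ 20; y = λ·(20 - 20) - 18 ≡ 23. → (20, 23)
9G: (20, 23) + (32, 24). λ = (24 - 23)/(32 - 20) ≡ 1/12 mod 41. 12⁻¹ ≡ 24 (mod 41) since 12·24 = 288 ≡ 1, so λ ≡ 24.
  x = λ² - 20 - 32 = 576 - 52 ≡ 32; y = λ·(20 - 32) - 23 ≡ 17. → (32, 17)
10G: (32, 17) + (32, 24): same x and y₁ ≡ -y₂, so the sum is 𝒪.
11G: 𝒪 + (32, 24) = (32, 24) (identity).

(32, 24)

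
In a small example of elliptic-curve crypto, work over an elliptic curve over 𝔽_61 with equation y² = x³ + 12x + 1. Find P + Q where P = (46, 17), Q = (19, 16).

(46, 17) + (19, 16). λ = (16 - 17)/(19 - 46) ≡ 60/34 mod 61. 34⁻¹ ≡ 9 (mod 61) since 34·9 = 306 ≡ 1, so λ ≡ 52.
  x = λ² - 46 - 19 = 2704 - 65 ≡ 16; y = λ·(46 - 16) - 17 ≡ 18. → (16, 18)

(16, 18)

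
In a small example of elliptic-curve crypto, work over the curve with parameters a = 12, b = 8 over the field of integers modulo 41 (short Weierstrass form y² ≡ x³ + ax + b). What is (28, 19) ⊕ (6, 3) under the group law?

(28, 19) + (6, 3). λ = (3 - 19)/(6 - 28) ≡ 25/19 mod 41. 19⁻¹ ≡ 13 (mod 41), so λ ≡ 38.
  x = λ² - 28 - 6 = 1444 - 34 ≡ 16; y = λ·(28 - 16) - 19 ≡ 27. → (16, 27)

(16, 27)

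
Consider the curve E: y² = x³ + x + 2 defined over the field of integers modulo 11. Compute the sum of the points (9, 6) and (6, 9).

(8, 4)

(9, 6) + (6, 9). λ = (9 - 6)/(6 - 9) ≡ 3/8 mod 11. 8⁻¹ ≡ 7 (mod 11), so λ ≡ 10.
  x = λ² - 9 - 6 = 100 - 15 ≡ 8; y = λ·(9 - 8) - 6 ≡ 4. → (8, 4)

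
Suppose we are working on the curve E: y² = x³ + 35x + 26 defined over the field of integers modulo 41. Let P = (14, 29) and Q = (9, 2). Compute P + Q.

(14, 29) + (9, 2). λ = (2 - 29)/(9 - 14) ≡ 14/36 mod 41. 36⁻¹ ≡ 8 (mod 41), so λ ≡ 30.
  x = λ² - 14 - 9 = 900 - 23 ≡ 16; y = λ·(14 - 16) - 29 ≡ 34. → (16, 34)

(16, 34)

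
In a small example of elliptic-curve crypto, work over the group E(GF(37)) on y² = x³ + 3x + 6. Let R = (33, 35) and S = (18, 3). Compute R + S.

(33, 35) + (18, 3). λ = (3 - 35)/(18 - 33) ≡ 5/22 mod 37. 22⁻¹ ≡ 32 (mod 37), so λ ≡ 12.
  x = λ² - 33 - 18 = 144 - 51 ≡ 19; y = λ·(33 - 19) - 35 ≡ 22. → (19, 22)

(19, 22)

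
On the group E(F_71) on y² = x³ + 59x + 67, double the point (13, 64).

(3, 49)

tangent at (13, 64): λ = (3·13² + 59)/(2·64) ≡ 69/57. 57⁻¹ ≡ 5 (mod 71), so λ ≡ 69·5 ≡ 61.
  x = λ² - 13 - 13 = 3721 - 26 ≡ 3; y = λ·(13 - 3) - 64 ≡ 49. → (3, 49)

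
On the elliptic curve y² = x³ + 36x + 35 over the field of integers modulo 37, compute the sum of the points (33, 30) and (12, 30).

(33, 30) + (12, 30). λ = (30 - 30)/(12 - 33) ≡ 0/16 mod 37. 16⁻¹ ≡ 7 (mod 37) since 16·7 = 112 ≡ 1, so λ ≡ 0.
  x = λ² - 33 - 12 = 0 - 45 ≡ 29; y = λ·(33 - 29) - 30 ≡ 7. → (29, 7)

(29, 7)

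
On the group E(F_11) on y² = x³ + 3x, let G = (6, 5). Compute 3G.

(6, 6)

Repeated addition: build up to 3G.
2G: tangent at (6, 5): λ = (3·6² + 3)/(2·5) ≡ 1/10. 10⁻¹ ≡ 10 (mod 11), so λ ≡ 1·10 ≡ 10.
  x = λ² - 6 - 6 = 100 - 12 ≡ 0; y = λ·(6 - 0) - 5 ≡ 0. → (0, 0)
3G: (0, 0) + (6, 5). λ = (5 - 0)/(6 - 0) ≡ 5/6 mod 11. 6⁻¹ ≡ 2 (mod 11), so λ ≡ 10.
  x = λ² - 0 - 6 = 100 - 6 ≡ 6; y = λ·(0 - 6) - 0 ≡ 6. → (6, 6)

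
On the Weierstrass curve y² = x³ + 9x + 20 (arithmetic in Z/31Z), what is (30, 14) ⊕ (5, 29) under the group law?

(30, 14) + (5, 29). λ = (29 - 14)/(5 - 30) ≡ 15/6 mod 31. 6⁻¹ ≡ 26 (mod 31) since 6·26 = 156 ≡ 1, so λ ≡ 18.
  x = λ² - 30 - 5 = 324 - 35 ≡ 10; y = λ·(30 - 10) - 14 ≡ 5. → (10, 5)

(10, 5)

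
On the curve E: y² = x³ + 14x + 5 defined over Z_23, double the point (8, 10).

(2, 15)

tangent at (8, 10): λ = (3·8² + 14)/(2·10) ≡ 22/20. 20⁻¹ ≡ 15 (mod 23), so λ ≡ 22·15 ≡ 8.
  x = λ² - 8 - 8 = 64 - 16 ≡ 2; y = λ·(8 - 2) - 10 ≡ 15. → (2, 15)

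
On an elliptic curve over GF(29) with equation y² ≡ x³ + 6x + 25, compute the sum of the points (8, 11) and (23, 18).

(8, 11) + (23, 18). λ = (18 - 11)/(23 - 8) ≡ 7/15 mod 29. 15⁻¹ ≡ 2 (mod 29) since 15·2 = 30 ≡ 1, so λ ≡ 14.
  x = λ² - 8 - 23 = 196 - 31 ≡ 20; y = λ·(8 - 20) - 11 ≡ 24. → (20, 24)

(20, 24)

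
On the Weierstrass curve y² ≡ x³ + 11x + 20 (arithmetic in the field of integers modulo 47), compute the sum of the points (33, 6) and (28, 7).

(33, 6) + (28, 7). λ = (7 - 6)/(28 - 33) ≡ 1/42 mod 47. 42⁻¹ ≡ 28 (mod 47), so λ ≡ 28.
  x = λ² - 33 - 28 = 784 - 61 ≡ 18; y = λ·(33 - 18) - 6 ≡ 38. → (18, 38)

(18, 38)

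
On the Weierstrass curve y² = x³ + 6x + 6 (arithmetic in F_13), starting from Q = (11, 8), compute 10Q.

(1, 0)

Repeated addition: build up to 10Q.
2Q: tangent at (11, 8): λ = (3·11² + 6)/(2·8) ≡ 5/3. 3⁻¹ ≡ 9 (mod 13) since 3·9 = 27 ≡ 1, so λ ≡ 5·9 ≡ 6.
  x = λ² - 11 - 11 = 36 - 22 ≡ 1; y = λ·(11 - 1) - 8 ≡ 0. → (1, 0)
3Q: (1, 0) + (11, 8). λ = (8 - 0)/(11 - 1) ≡ 8/10 mod 13. 10⁻¹ ≡ 4 (mod 13) since 10·4 = 40 ≡ 1, so λ ≡ 6.
  x = λ² - 1 - 11 = 36 - 12 ≡ 11; y = λ·(1 - 11) - 0 ≡ 5. → (11, 5)
4Q: (11, 5) + (11, 8): same x and y₁ ≡ -y₂, so the sum is 𝒪.
5Q: 𝒪 + (11, 8) = (11, 8) (identity).
6Q: tangent at (11, 8): λ = (3·11² + 6)/(2·8) ≡ 5/3. 3⁻¹ ≡ 9 (mod 13), so λ ≡ 5·9 ≡ 6.
  x = λ² - 11 - 11 = 36 - 22 ≡ 1; y = λ·(11 - 1) - 8 ≡ 0. → (1, 0)
7Q: (1, 0) + (11, 8). λ = (8 - 0)/(11 - 1) ≡ 8/10 mod 13. 10⁻¹ ≡ 4 (mod 13), so λ ≡ 6.
  x = λ² - 1 - 11 = 36 - 12 ≡ 11; y = λ·(1 - 11) - 0 ≡ 5. → (11, 5)
8Q: (11, 5) + (11, 8): same x and y₁ ≡ -y₂, so the sum is 𝒪.
9Q: 𝒪 + (11, 8) = (11, 8) (identity).
10Q: tangent at (11, 8): λ = (3·11² + 6)/(2·8) ≡ 5/3. 3⁻¹ ≡ 9 (mod 13), so λ ≡ 5·9 ≡ 6.
  x = λ² - 11 - 11 = 36 - 22 ≡ 1; y = λ·(11 - 1) - 8 ≡ 0. → (1, 0)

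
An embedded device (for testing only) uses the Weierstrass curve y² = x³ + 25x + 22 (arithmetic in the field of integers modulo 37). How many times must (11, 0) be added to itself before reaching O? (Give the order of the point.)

2

2P: (11, 0) + (11, 0): same x and y₁ ≡ -y₂, so the sum is O.
2P = O, so the order is 2.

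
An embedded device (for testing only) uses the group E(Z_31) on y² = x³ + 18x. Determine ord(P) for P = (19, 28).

2P: tangent at (19, 28): λ = (3·19² + 18)/(2·28) ≡ 16/25. 25⁻¹ ≡ 5 (mod 31) since 25·5 = 125 ≡ 1, so λ ≡ 16·5 ≡ 18.
  x = λ² - 19 - 19 = 324 - 38 ≡ 7; y = λ·(19 - 7) - 28 ≡ 2. → (7, 2)
3P: (7, 2) + (19, 28). λ = (28 - 2)/(19 - 7) ≡ 26/12 mod 31. 12⁻¹ ≡ 13 (mod 31), so λ ≡ 28.
  x = λ² - 7 - 19 = 784 - 26 ≡ 14; y = λ·(7 - 14) - 2 ≡ 19. → (14, 19)
4P: (14, 19) + (19, 28). λ = (28 - 19)/(19 - 14) ≡ 9/5 mod 31. 5⁻¹ ≡ 25 (mod 31) since 5·25 = 125 ≡ 1, so λ ≡ 8.
  x = λ² - 14 - 19 = 64 - 33 ≡ 0; y = λ·(14 - 0) - 19 ≡ 0. → (0, 0)
5P: (0, 0) + (19, 28). λ = (28 - 0)/(19 - 0) ≡ 28/19 mod 31. 19⁻¹ ≡ 18 (mod 31), so λ ≡ 8.
  x = λ² - 0 - 19 = 64 - 19 ≡ 14; y = λ·(0 - 14) - 0 ≡ 12. → (14, 12)
6P: (14, 12) + (19, 28). λ = (28 - 12)/(19 - 14) ≡ 16/5 mod 31. 5⁻¹ ≡ 25 (mod 31), so λ ≡ 28.
  x = λ² - 14 - 19 = 784 - 33 ≡ 7; y = λ·(14 - 7) - 12 ≡ 29. → (7, 29)
7P: (7, 29) + (19, 28). λ = (28 - 29)/(19 - 7) ≡ 30/12 mod 31. 12⁻¹ ≡ 13 (mod 31) since 12·13 = 156 ≡ 1, so λ ≡ 18.
  x = λ² - 7 - 19 = 324 - 26 ≡ 19; y = λ·(7 - 19) - 29 ≡ 3. → (19, 3)
8P: (19, 3) + (19, 28): same x and y₁ ≡ -y₂, so the sum is the point at infinity.
8P = the point at infinity, so the order is 8.

8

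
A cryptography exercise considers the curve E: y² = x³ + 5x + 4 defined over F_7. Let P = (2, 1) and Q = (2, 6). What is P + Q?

O

The two points share x = 2 and their y-coordinates satisfy 1 + 6 ≡ 0 (mod 7), so they are inverses. Their sum is ∞.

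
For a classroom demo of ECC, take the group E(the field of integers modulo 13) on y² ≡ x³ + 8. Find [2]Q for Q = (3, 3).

(11, 0)

tangent at (3, 3): λ = (3·3² + 0)/(2·3) ≡ 1/6. 6⁻¹ ≡ 11 (mod 13) since 6·11 = 66 ≡ 1, so λ ≡ 1·11 ≡ 11.
  x = λ² - 3 - 3 = 121 - 6 ≡ 11; y = λ·(3 - 11) - 3 ≡ 0. → (11, 0)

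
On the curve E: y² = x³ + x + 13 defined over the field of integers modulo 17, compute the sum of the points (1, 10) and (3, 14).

(1, 10) + (3, 14). λ = (14 - 10)/(3 - 1) ≡ 4/2 mod 17. 2⁻¹ ≡ 9 (mod 17), so λ ≡ 2.
  x = λ² - 1 - 3 = 4 - 4 ≡ 0; y = λ·(1 - 0) - 10 ≡ 9. → (0, 9)

(0, 9)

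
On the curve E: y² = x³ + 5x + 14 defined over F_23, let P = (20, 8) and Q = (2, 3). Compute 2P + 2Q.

First 2P:
Repeated addition: build up to 2P.
2P: tangent at (20, 8): λ = (3·20² + 5)/(2·8) ≡ 9/16. 16⁻¹ ≡ 13 (mod 23), so λ ≡ 9·13 ≡ 2.
  x = λ² - 20 - 20 = 4 - 40 ≡ 10; y = λ·(20 - 10) - 8 ≡ 12. → (10, 12)
2P = (10, 12).
Next 2Q:
Repeated addition: build up to 2Q.
2Q: tangent at (2, 3): λ = (3·2² + 5)/(2·3) ≡ 17/6. 6⁻¹ ≡ 4 (mod 23) since 6·4 = 24 ≡ 1, so λ ≡ 17·4 ≡ 22.
  x = λ² - 2 - 2 = 484 - 4 ≡ 20; y = λ·(2 - 20) - 3 ≡ 15. → (20, 15)
2Q = (20, 15).
Finally 2P + 2Q:
(10, 12) + (20, 15). λ = (15 - 12)/(20 - 10) ≡ 3/10 mod 23. 10⁻¹ ≡ 7 (mod 23), so λ ≡ 21.
  x = λ² - 10 - 20 = 441 - 30 ≡ 20; y = λ·(10 - 20) - 12 ≡ 8. → (20, 8)

(20, 8)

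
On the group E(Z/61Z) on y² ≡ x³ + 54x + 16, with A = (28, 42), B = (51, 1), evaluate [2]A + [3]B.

(0, 57)

First 2A:
Repeated addition: build up to 2A.
2A: tangent at (28, 42): λ = (3·28² + 54)/(2·42) ≡ 27/23. 23⁻¹ ≡ 8 (mod 61), so λ ≡ 27·8 ≡ 33.
  x = λ² - 28 - 28 = 1089 - 56 ≡ 57; y = λ·(28 - 57) - 42 ≡ 38. → (57, 38)
2A = (57, 38).
Next 3B:
Repeated addition: build up to 3B.
2B: tangent at (51, 1): λ = (3·51² + 54)/(2·1) ≡ 49/2. 2⁻¹ ≡ 31 (mod 61), so λ ≡ 49·31 ≡ 55.
  x = λ² - 51 - 51 = 3025 - 102 ≡ 56; y = λ·(51 - 56) - 1 ≡ 29. → (56, 29)
3B: (56, 29) + (51, 1). λ = (1 - 29)/(51 - 56) ≡ 33/56 mod 61. 56⁻¹ ≡ 12 (mod 61) since 56·12 = 672 ≡ 1, so λ ≡ 30.
  x = λ² - 56 - 51 = 900 - 107 ≡ 0; y = λ·(56 - 0) - 29 ≡ 4. → (0, 4)
3B = (0, 4).
Finally 2A + 3B:
(57, 38) + (0, 4). λ = (4 - 38)/(0 - 57) ≡ 27/4 mod 61. 4⁻¹ ≡ 46 (mod 61), so λ ≡ 22.
  x = λ² - 57 - 0 = 484 - 57 ≡ 0; y = λ·(57 - 0) - 38 ≡ 57. → (0, 57)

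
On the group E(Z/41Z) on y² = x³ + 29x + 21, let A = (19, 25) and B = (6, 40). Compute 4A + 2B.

First 4A:
Repeated addition: build up to 4A.
2A: tangent at (19, 25): λ = (3·19² + 29)/(2·25) ≡ 5/9. 9⁻¹ ≡ 32 (mod 41) since 9·32 = 288 ≡ 1, so λ ≡ 5·32 ≡ 37.
  x = λ² - 19 - 19 = 1369 - 38 ≡ 19; y = λ·(19 - 19) - 25 ≡ 16. → (19, 16)
3A: (19, 16) + (19, 25): same x and y₁ ≡ -y₂, so the sum is O.
4A: O + (19, 25) = (19, 25) (identity).
4A = (19, 25).
Next 2B:
Repeated addition: build up to 2B.
2B: tangent at (6, 40): λ = (3·6² + 29)/(2·40) ≡ 14/39. 39⁻¹ ≡ 20 (mod 41), so λ ≡ 14·20 ≡ 34.
  x = λ² - 6 - 6 = 1156 - 12 ≡ 37; y = λ·(6 - 37) - 40 ≡ 13. → (37, 13)
2B = (37, 13).
Finally 4A + 2B:
(19, 25) + (37, 13). λ = (13 - 25)/(37 - 19) ≡ 29/18 mod 41. 18⁻¹ ≡ 16 (mod 41), so λ ≡ 13.
  x = λ² - 19 - 37 = 169 - 56 ≡ 31; y = λ·(19 - 31) - 25 ≡ 24. → (31, 24)

(31, 24)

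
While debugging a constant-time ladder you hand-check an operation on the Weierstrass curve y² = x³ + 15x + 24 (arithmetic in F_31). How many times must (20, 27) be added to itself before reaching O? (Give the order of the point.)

2P: tangent at (20, 27): λ = (3·20² + 15)/(2·27) ≡ 6/23. 23⁻¹ ≡ 27 (mod 31), so λ ≡ 6·27 ≡ 7.
  x = λ² - 20 - 20 = 49 - 40 ≡ 9; y = λ·(20 - 9) - 27 ≡ 19. → (9, 19)
3P: (9, 19) + (20, 27). λ = (27 - 19)/(20 - 9) ≡ 8/11 mod 31. 11⁻¹ ≡ 17 (mod 31) since 11·17 = 187 ≡ 1, so λ ≡ 12.
  x = λ² - 9 - 20 = 144 - 29 ≡ 22; y = λ·(9 - 22) - 19 ≡ 11. → (22, 11)
4P: (22, 11) + (20, 27). λ = (27 - 11)/(20 - 22) ≡ 16/29 mod 31. 29⁻¹ ≡ 15 (mod 31), so λ ≡ 23.
  x = λ² - 22 - 20 = 529 - 42 ≡ 22; y = λ·(22 - 22) - 11 ≡ 20. → (22, 20)
5P: (22, 20) + (20, 27). λ = (27 - 20)/(20 - 22) ≡ 7/29 mod 31. 29⁻¹ ≡ 15 (mod 31) since 29·15 = 435 ≡ 1, so λ ≡ 12.
  x = λ² - 22 - 20 = 144 - 42 ≡ 9; y = λ·(22 - 9) - 20 ≡ 12. → (9, 12)
6P: (9, 12) + (20, 27). λ = (27 - 12)/(20 - 9) ≡ 15/11 mod 31. 11⁻¹ ≡ 17 (mod 31) since 11·17 = 187 ≡ 1, so λ ≡ 7.
  x = λ² - 9 - 20 = 49 - 29 ≡ 20; y = λ·(9 - 20) - 12 ≡ 4. → (20, 4)
7P: (20, 4) + (20, 27): same x and y₁ ≡ -y₂, so the sum is O.
7P = O, so the order is 7.

7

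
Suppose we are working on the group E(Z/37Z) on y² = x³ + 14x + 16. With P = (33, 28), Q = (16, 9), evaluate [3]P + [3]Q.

First 3P:
Repeated addition: build up to 3P.
2P: tangent at (33, 28): λ = (3·33² + 14)/(2·28) ≡ 25/19. 19⁻¹ ≡ 2 (mod 37), so λ ≡ 25·2 ≡ 13.
  x = λ² - 33 - 33 = 169 - 66 ≡ 29; y = λ·(33 - 29) - 28 ≡ 24. → (29, 24)
3P: (29, 24) + (33, 28). λ = (28 - 24)/(33 - 29) ≡ 4/4 mod 37. 4⁻¹ ≡ 28 (mod 37) since 4·28 = 112 ≡ 1, so λ ≡ 1.
  x = λ² - 29 - 33 = 1 - 62 ≡ 13; y = λ·(29 - 13) - 24 ≡ 29. → (13, 29)
3P = (13, 29).
Next 3Q:
Repeated addition: build up to 3Q.
2Q: tangent at (16, 9): λ = (3·16² + 14)/(2·9) ≡ 5/18. 18⁻¹ ≡ 35 (mod 37) since 18·35 = 630 ≡ 1, so λ ≡ 5·35 ≡ 27.
  x = λ² - 16 - 16 = 729 - 32 ≡ 31; y = λ·(16 - 31) - 9 ≡ 30. → (31, 30)
3Q: (31, 30) + (16, 9). λ = (9 - 30)/(16 - 31) ≡ 16/22 mod 37. 22⁻¹ ≡ 32 (mod 37) since 22·32 = 704 ≡ 1, so λ ≡ 31.
  x = λ² - 31 - 16 = 961 - 47 ≡ 26; y = λ·(31 - 26) - 30 ≡ 14. → (26, 14)
3Q = (26, 14).
Finally 3P + 3Q:
(13, 29) + (26, 14). λ = (14 - 29)/(26 - 13) ≡ 22/13 mod 37. 13⁻¹ ≡ 20 (mod 37), so λ ≡ 33.
  x = λ² - 13 - 26 = 1089 - 39 ≡ 14; y = λ·(13 - 14) - 29 ≡ 12. → (14, 12)

(14, 12)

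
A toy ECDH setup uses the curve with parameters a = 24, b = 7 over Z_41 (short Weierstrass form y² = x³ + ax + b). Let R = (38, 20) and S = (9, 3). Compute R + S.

(38, 20) + (9, 3). λ = (3 - 20)/(9 - 38) ≡ 24/12 mod 41. 12⁻¹ ≡ 24 (mod 41), so λ ≡ 2.
  x = λ² - 38 - 9 = 4 - 47 ≡ 39; y = λ·(38 - 39) - 20 ≡ 19. → (39, 19)

(39, 19)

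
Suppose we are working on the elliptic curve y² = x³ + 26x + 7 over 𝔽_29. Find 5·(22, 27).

Write P = (22, 27).
Double-and-add on 5 = (101)₂. Start with P = (22, 27) for the leading 1-bit.
double: tangent at (22, 27): λ = (3·22² + 26)/(2·27) ≡ 28/25. 25⁻¹ ≡ 7 (mod 29), so λ ≡ 28·7 ≡ 22.
  x = λ² - 22 - 22 = 484 - 44 ≡ 5; y = λ·(22 - 5) - 27 ≡ 28. → (5, 28)
double: tangent at (5, 28): λ = (3·5² + 26)/(2·28) ≡ 14/27. 27⁻¹ ≡ 14 (mod 29) since 27·14 = 378 ≡ 1, so λ ≡ 14·14 ≡ 22.
  x = λ² - 5 - 5 = 484 - 10 ≡ 10; y = λ·(5 - 10) - 28 ≡ 7. → (10, 7)
add P: (10, 7) + (22, 27). λ = (27 - 7)/(22 - 10) ≡ 20/12 mod 29. 12⁻¹ ≡ 17 (mod 29), so λ ≡ 21.
  x = λ² - 10 - 22 = 441 - 32 ≡ 3; y = λ·(10 - 3) - 7 ≡ 24. → (3, 24)

(3, 24)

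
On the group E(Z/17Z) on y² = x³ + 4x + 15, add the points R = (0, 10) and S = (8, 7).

(11, 9)

(0, 10) + (8, 7). λ = (7 - 10)/(8 - 0) ≡ 14/8 mod 17. 8⁻¹ ≡ 15 (mod 17), so λ ≡ 6.
  x = λ² - 0 - 8 = 36 - 8 ≡ 11; y = λ·(0 - 11) - 10 ≡ 9. → (11, 9)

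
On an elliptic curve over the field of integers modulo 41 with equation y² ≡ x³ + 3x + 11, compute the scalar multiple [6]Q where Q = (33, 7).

(29, 16)

Double-and-add on 6 = (110)₂. Start with Q = (33, 7) for the leading 1-bit.
double: tangent at (33, 7): λ = (3·33² + 3)/(2·7) ≡ 31/14. 14⁻¹ ≡ 3 (mod 41) since 14·3 = 42 ≡ 1, so λ ≡ 31·3 ≡ 11.
  x = λ² - 33 - 33 = 121 - 66 ≡ 14; y = λ·(33 - 14) - 7 ≡ 38. → (14, 38)
add Q: (14, 38) + (33, 7). λ = (7 - 38)/(33 - 14) ≡ 10/19 mod 41. 19⁻¹ ≡ 13 (mod 41), so λ ≡ 7.
  x = λ² - 14 - 33 = 49 - 47 ≡ 2; y = λ·(14 - 2) - 38 ≡ 5. → (2, 5)
double: tangent at (2, 5): λ = (3·2² + 3)/(2·5) ≡ 15/10. 10⁻¹ ≡ 37 (mod 41) since 10·37 = 370 ≡ 1, so λ ≡ 15·37 ≡ 22.
  x = λ² - 2 - 2 = 484 - 4 ≡ 29; y = λ·(2 - 29) - 5 ≡ 16. → (29, 16)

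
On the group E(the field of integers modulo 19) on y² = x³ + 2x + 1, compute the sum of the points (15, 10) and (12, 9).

(15, 10) + (12, 9). λ = (9 - 10)/(12 - 15) ≡ 18/16 mod 19. 16⁻¹ ≡ 6 (mod 19), so λ ≡ 13.
  x = λ² - 15 - 12 = 169 - 27 ≡ 9; y = λ·(15 - 9) - 10 ≡ 11. → (9, 11)

(9, 11)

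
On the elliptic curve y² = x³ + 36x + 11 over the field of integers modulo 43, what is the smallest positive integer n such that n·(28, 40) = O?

9

2P: tangent at (28, 40): λ = (3·28² + 36)/(2·40) ≡ 23/37. 37⁻¹ ≡ 7 (mod 43) since 37·7 = 259 ≡ 1, so λ ≡ 23·7 ≡ 32.
  x = λ² - 28 - 28 = 1024 - 56 ≡ 22; y = λ·(28 - 22) - 40 ≡ 23. → (22, 23)
3P: (22, 23) + (28, 40). λ = (40 - 23)/(28 - 22) ≡ 17/6 mod 43. 6⁻¹ ≡ 36 (mod 43), so λ ≡ 10.
  x = λ² - 22 - 28 = 100 - 50 ≡ 7; y = λ·(22 - 7) - 23 ≡ 41. → (7, 41)
4P: (7, 41) + (28, 40). λ = (40 - 41)/(28 - 7) ≡ 42/21 mod 43. 21⁻¹ ≡ 41 (mod 43), so λ ≡ 2.
  x = λ² - 7 - 28 = 4 - 35 ≡ 12; y = λ·(7 - 12) - 41 ≡ 35. → (12, 35)
5P: (12, 35) + (28, 40). λ = (40 - 35)/(28 - 12) ≡ 5/16 mod 43. 16⁻¹ ≡ 35 (mod 43), so λ ≡ 3.
  x = λ² - 12 - 28 = 9 - 40 ≡ 12; y = λ·(12 - 12) - 35 ≡ 8. → (12, 8)
6P: (12, 8) + (28, 40). λ = (40 - 8)/(28 - 12) ≡ 32/16 mod 43. 16⁻¹ ≡ 35 (mod 43) since 16·35 = 560 ≡ 1, so λ ≡ 2.
  x = λ² - 12 - 28 = 4 - 40 ≡ 7; y = λ·(12 - 7) - 8 ≡ 2. → (7, 2)
7P: (7, 2) + (28, 40). λ = (40 - 2)/(28 - 7) ≡ 38/21 mod 43. 21⁻¹ ≡ 41 (mod 43) since 21·41 = 861 ≡ 1, so λ ≡ 10.
  x = λ² - 7 - 28 = 100 - 35 ≡ 22; y = λ·(7 - 22) - 2 ≡ 20. → (22, 20)
8P: (22, 20) + (28, 40). λ = (40 - 20)/(28 - 22) ≡ 20/6 mod 43. 6⁻¹ ≡ 36 (mod 43) since 6·36 = 216 ≡ 1, so λ ≡ 32.
  x = λ² - 22 - 28 = 1024 - 50 ≡ 28; y = λ·(22 - 28) - 20 ≡ 3. → (28, 3)
9P: (28, 3) + (28, 40): same x and y₁ ≡ -y₂, so the sum is O.
9P = O, so the order is 9.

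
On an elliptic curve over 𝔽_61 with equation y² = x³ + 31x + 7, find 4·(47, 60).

Write P = (47, 60).
Double-and-add on 4 = (100)₂. Start with P = (47, 60) for the leading 1-bit.
double: tangent at (47, 60): λ = (3·47² + 31)/(2·60) ≡ 9/59. 59⁻¹ ≡ 30 (mod 61) since 59·30 = 1770 ≡ 1, so λ ≡ 9·30 ≡ 26.
  x = λ² - 47 - 47 = 676 - 94 ≡ 33; y = λ·(47 - 33) - 60 ≡ 60. → (33, 60)
double: tangent at (33, 60): λ = (3·33² + 31)/(2·60) ≡ 4/59. 59⁻¹ ≡ 30 (mod 61), so λ ≡ 4·30 ≡ 59.
  x = λ² - 33 - 33 = 3481 - 66 ≡ 60; y = λ·(33 - 60) - 60 ≡ 55. → (60, 55)

(60, 55)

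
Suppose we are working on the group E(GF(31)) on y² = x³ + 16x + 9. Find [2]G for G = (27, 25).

(2, 7)

tangent at (27, 25): λ = (3·27² + 16)/(2·25) ≡ 2/19. 19⁻¹ ≡ 18 (mod 31), so λ ≡ 2·18 ≡ 5.
  x = λ² - 27 - 27 = 25 - 54 ≡ 2; y = λ·(27 - 2) - 25 ≡ 7. → (2, 7)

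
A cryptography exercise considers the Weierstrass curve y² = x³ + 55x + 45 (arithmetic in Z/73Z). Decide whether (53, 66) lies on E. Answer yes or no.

y² = 66² ≡ 49; x³ + 55x + 45 = 151837 ≡ 70 (mod 73). 49 ≠ 70.

no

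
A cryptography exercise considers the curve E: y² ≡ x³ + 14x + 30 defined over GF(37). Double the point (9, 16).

(31, 27)

tangent at (9, 16): λ = (3·9² + 14)/(2·16) ≡ 35/32. 32⁻¹ ≡ 22 (mod 37), so λ ≡ 35·22 ≡ 30.
  x = λ² - 9 - 9 = 900 - 18 ≡ 31; y = λ·(9 - 31) - 16 ≡ 27. → (31, 27)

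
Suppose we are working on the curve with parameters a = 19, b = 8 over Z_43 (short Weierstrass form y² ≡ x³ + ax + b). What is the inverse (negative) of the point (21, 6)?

(21, 37)

-(21, 6) = (21, -6 mod 43) = (21, 37).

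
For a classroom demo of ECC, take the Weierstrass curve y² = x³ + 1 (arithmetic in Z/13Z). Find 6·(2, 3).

O

Write P = (2, 3).
Double-and-add on 6 = (110)₂. Start with P = (2, 3) for the leading 1-bit.
double: tangent at (2, 3): λ = (3·2² + 0)/(2·3) ≡ 12/6. 6⁻¹ ≡ 11 (mod 13) since 6·11 = 66 ≡ 1, so λ ≡ 12·11 ≡ 2.
  x = λ² - 2 - 2 = 4 - 4 ≡ 0; y = λ·(2 - 0) - 3 ≡ 1. → (0, 1)
add P: (0, 1) + (2, 3). λ = (3 - 1)/(2 - 0) ≡ 2/2 mod 13. 2⁻¹ ≡ 7 (mod 13), so λ ≡ 1.
  x = λ² - 0 - 2 = 1 - 2 ≡ 12; y = λ·(0 - 12) - 1 ≡ 0. → (12, 0)
double: (12, 0) + (12, 0): same x and y₁ ≡ -y₂, so the sum is ∞.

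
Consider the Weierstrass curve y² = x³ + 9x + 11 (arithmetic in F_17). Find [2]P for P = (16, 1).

tangent at (16, 1): λ = (3·16² + 9)/(2·1) ≡ 12/2. 2⁻¹ ≡ 9 (mod 17) since 2·9 = 18 ≡ 1, so λ ≡ 12·9 ≡ 6.
  x = λ² - 16 - 16 = 36 - 32 ≡ 4; y = λ·(16 - 4) - 1 ≡ 3. → (4, 3)

(4, 3)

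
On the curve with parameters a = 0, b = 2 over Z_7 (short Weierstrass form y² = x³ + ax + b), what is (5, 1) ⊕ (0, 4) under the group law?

(6, 1)

(5, 1) + (0, 4). λ = (4 - 1)/(0 - 5) ≡ 3/2 mod 7. 2⁻¹ ≡ 4 (mod 7), so λ ≡ 5.
  x = λ² - 5 - 0 = 25 - 5 ≡ 6; y = λ·(5 - 6) - 1 ≡ 1. → (6, 1)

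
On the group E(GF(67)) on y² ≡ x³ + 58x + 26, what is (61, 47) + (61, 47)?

(18, 66)

tangent at (61, 47): λ = (3·61² + 58)/(2·47) ≡ 32/27. 27⁻¹ ≡ 5 (mod 67), so λ ≡ 32·5 ≡ 26.
  x = λ² - 61 - 61 = 676 - 122 ≡ 18; y = λ·(61 - 18) - 47 ≡ 66. → (18, 66)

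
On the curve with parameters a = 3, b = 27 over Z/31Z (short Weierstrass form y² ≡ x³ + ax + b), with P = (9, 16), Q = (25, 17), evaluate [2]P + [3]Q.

First 2P:
Repeated addition: build up to 2P.
2P: tangent at (9, 16): λ = (3·9² + 3)/(2·16) ≡ 29/1. 1⁻¹ ≡ 1 (mod 31), so λ ≡ 29·1 ≡ 29.
  x = λ² - 9 - 9 = 841 - 18 ≡ 17; y = λ·(9 - 17) - 16 ≡ 0. → (17, 0)
2P = (17, 0).
Next 3Q:
Repeated addition: build up to 3Q.
2Q: tangent at (25, 17): λ = (3·25² + 3)/(2·17) ≡ 18/3. 3⁻¹ ≡ 21 (mod 31) since 3·21 = 63 ≡ 1, so λ ≡ 18·21 ≡ 6.
  x = λ² - 25 - 25 = 36 - 50 ≡ 17; y = λ·(25 - 17) - 17 ≡ 0. → (17, 0)
3Q: (17, 0) + (25, 17). λ = (17 - 0)/(25 - 17) ≡ 17/8 mod 31. 8⁻¹ ≡ 4 (mod 31) since 8·4 = 32 ≡ 1, so λ ≡ 6.
  x = λ² - 17 - 25 = 36 - 42 ≡ 25; y = λ·(17 - 25) - 0 ≡ 14. → (25, 14)
3Q = (25, 14).
Finally 2P + 3Q:
(17, 0) + (25, 14). λ = (14 - 0)/(25 - 17) ≡ 14/8 mod 31. 8⁻¹ ≡ 4 (mod 31) since 8·4 = 32 ≡ 1, so λ ≡ 25.
  x = λ² - 17 - 25 = 625 - 42 ≡ 25; y = λ·(17 - 25) - 0 ≡ 17. → (25, 17)

(25, 17)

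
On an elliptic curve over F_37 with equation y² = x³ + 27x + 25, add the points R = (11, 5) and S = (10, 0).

(4, 30)

(11, 5) + (10, 0). λ = (0 - 5)/(10 - 11) ≡ 32/36 mod 37. 36⁻¹ ≡ 36 (mod 37) since 36·36 = 1296 ≡ 1, so λ ≡ 5.
  x = λ² - 11 - 10 = 25 - 21 ≡ 4; y = λ·(11 - 4) - 5 ≡ 30. → (4, 30)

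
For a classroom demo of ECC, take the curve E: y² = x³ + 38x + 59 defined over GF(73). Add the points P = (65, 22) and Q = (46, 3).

(65, 22) + (46, 3). λ = (3 - 22)/(46 - 65) ≡ 54/54 mod 73. 54⁻¹ ≡ 23 (mod 73) since 54·23 = 1242 ≡ 1, so λ ≡ 1.
  x = λ² - 65 - 46 = 1 - 111 ≡ 36; y = λ·(65 - 36) - 22 ≡ 7. → (36, 7)

(36, 7)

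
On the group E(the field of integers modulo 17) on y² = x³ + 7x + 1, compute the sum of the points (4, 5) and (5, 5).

(8, 12)

(4, 5) + (5, 5). λ = (5 - 5)/(5 - 4) ≡ 0/1 mod 17. 1⁻¹ ≡ 1 (mod 17) since 1·1 = 1 ≡ 1, so λ ≡ 0.
  x = λ² - 4 - 5 = 0 - 9 ≡ 8; y = λ·(4 - 8) - 5 ≡ 12. → (8, 12)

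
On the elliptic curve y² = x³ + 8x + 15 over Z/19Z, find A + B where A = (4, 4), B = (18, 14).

(4, 4) + (18, 14). λ = (14 - 4)/(18 - 4) ≡ 10/14 mod 19. 14⁻¹ ≡ 15 (mod 19), so λ ≡ 17.
  x = λ² - 4 - 18 = 289 - 22 ≡ 1; y = λ·(4 - 1) - 4 ≡ 9. → (1, 9)

(1, 9)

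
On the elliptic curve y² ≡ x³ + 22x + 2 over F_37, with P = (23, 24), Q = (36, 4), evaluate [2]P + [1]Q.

First 2P:
Repeated addition: build up to 2P.
2P: tangent at (23, 24): λ = (3·23² + 22)/(2·24) ≡ 18/11. 11⁻¹ ≡ 27 (mod 37), so λ ≡ 18·27 ≡ 5.
  x = λ² - 23 - 23 = 25 - 46 ≡ 16; y = λ·(23 - 16) - 24 ≡ 11. → (16, 11)
2P = (16, 11).
Finally 2P + Q:
(16, 11) + (36, 4). λ = (4 - 11)/(36 - 16) ≡ 30/20 mod 37. 20⁻¹ ≡ 13 (mod 37) since 20·13 = 260 ≡ 1, so λ ≡ 20.
  x = λ² - 16 - 36 = 400 - 52 ≡ 15; y = λ·(16 - 15) - 11 ≡ 9. → (15, 9)

(15, 9)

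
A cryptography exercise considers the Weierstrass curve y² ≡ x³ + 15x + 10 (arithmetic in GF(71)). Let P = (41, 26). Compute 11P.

(27, 54)

Repeated addition: build up to 11P.
2P: tangent at (41, 26): λ = (3·41² + 15)/(2·26) ≡ 17/52. 52⁻¹ ≡ 56 (mod 71) since 52·56 = 2912 ≡ 1, so λ ≡ 17·56 ≡ 29.
  x = λ² - 41 - 41 = 841 - 82 ≡ 49; y = λ·(41 - 49) - 26 ≡ 26. → (49, 26)
3P: (49, 26) + (41, 26). λ = (26 - 26)/(41 - 49) ≡ 0/63 mod 71. 63⁻¹ ≡ 62 (mod 71), so λ ≡ 0.
  x = λ² - 49 - 41 = 0 - 90 ≡ 52; y = λ·(49 - 52) - 26 ≡ 45. → (52, 45)
4P: (52, 45) + (41, 26). λ = (26 - 45)/(41 - 52) ≡ 52/60 mod 71. 60⁻¹ ≡ 58 (mod 71) since 60·58 = 3480 ≡ 1, so λ ≡ 34.
  x = λ² - 52 - 41 = 1156 - 93 ≡ 69; y = λ·(52 - 69) - 45 ≡ 16. → (69, 16)
5P: (69, 16) + (41, 26). λ = (26 - 16)/(41 - 69) ≡ 10/43 mod 71. 43⁻¹ ≡ 38 (mod 71), so λ ≡ 25.
  x = λ² - 69 - 41 = 625 - 110 ≡ 18; y = λ·(69 - 18) - 16 ≡ 52. → (18, 52)
6P: (18, 52) + (41, 26). λ = (26 - 52)/(41 - 18) ≡ 45/23 mod 71. 23⁻¹ ≡ 34 (mod 71) since 23·34 = 782 ≡ 1, so λ ≡ 39.
  x = λ² - 18 - 41 = 1521 - 59 ≡ 42; y = λ·(18 - 42) - 52 ≡ 6. → (42, 6)
7P: (42, 6) + (41, 26). λ = (26 - 6)/(41 - 42) ≡ 20/70 mod 71. 70⁻¹ ≡ 70 (mod 71), so λ ≡ 51.
  x = λ² - 42 - 41 = 2601 - 83 ≡ 33; y = λ·(42 - 33) - 6 ≡ 27. → (33, 27)
8P: (33, 27) + (41, 26). λ = (26 - 27)/(41 - 33) ≡ 70/8 mod 71. 8⁻¹ ≡ 9 (mod 71) since 8·9 = 72 ≡ 1, so λ ≡ 62.
  x = λ² - 33 - 41 = 3844 - 74 ≡ 7; y = λ·(33 - 7) - 27 ≡ 23. → (7, 23)
9P: (7, 23) + (41, 26). λ = (26 - 23)/(41 - 7) ≡ 3/34 mod 71. 34⁻¹ ≡ 23 (mod 71) since 34·23 = 782 ≡ 1, so λ ≡ 69.
  x = λ² - 7 - 41 = 4761 - 48 ≡ 27; y = λ·(7 - 27) - 23 ≡ 17. → (27, 17)
10P: (27, 17) + (41, 26). λ = (26 - 17)/(41 - 27) ≡ 9/14 mod 71. 14⁻¹ ≡ 66 (mod 71) since 14·66 = 924 ≡ 1, so λ ≡ 26.
  x = λ² - 27 - 41 = 676 - 68 ≡ 40; y = λ·(27 - 40) - 17 ≡ 0. → (40, 0)
11P: (40, 0) + (41, 26). λ = (26 - 0)/(41 - 40) ≡ 26/1 mod 71. 1⁻¹ ≡ 1 (mod 71), so λ ≡ 26.
  x = λ² - 40 - 41 = 676 - 81 ≡ 27; y = λ·(40 - 27) - 0 ≡ 54. → (27, 54)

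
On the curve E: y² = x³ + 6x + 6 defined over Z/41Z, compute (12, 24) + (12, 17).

The two points share x = 12 and their y-coordinates satisfy 24 + 17 ≡ 0 (mod 41), so they are inverses. Their sum is O.

O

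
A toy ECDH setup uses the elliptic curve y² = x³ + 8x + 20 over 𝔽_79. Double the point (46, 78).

(74, 31)

tangent at (46, 78): λ = (3·46² + 8)/(2·78) ≡ 36/77. 77⁻¹ ≡ 39 (mod 79) since 77·39 = 3003 ≡ 1, so λ ≡ 36·39 ≡ 61.
  x = λ² - 46 - 46 = 3721 - 92 ≡ 74; y = λ·(46 - 74) - 78 ≡ 31. → (74, 31)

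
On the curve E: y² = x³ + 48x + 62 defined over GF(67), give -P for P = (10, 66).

(10, 1)

-(10, 66) = (10, -66 mod 67) = (10, 1).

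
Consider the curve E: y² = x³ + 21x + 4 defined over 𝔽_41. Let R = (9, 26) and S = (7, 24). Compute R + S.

(9, 26) + (7, 24). λ = (24 - 26)/(7 - 9) ≡ 39/39 mod 41. 39⁻¹ ≡ 20 (mod 41), so λ ≡ 1.
  x = λ² - 9 - 7 = 1 - 16 ≡ 26; y = λ·(9 - 26) - 26 ≡ 39. → (26, 39)

(26, 39)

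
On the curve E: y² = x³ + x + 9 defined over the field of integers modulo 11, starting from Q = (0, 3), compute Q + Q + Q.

Repeated addition: build up to 3Q.
2Q: tangent at (0, 3): λ = (3·0² + 1)/(2·3) ≡ 1/6. 6⁻¹ ≡ 2 (mod 11), so λ ≡ 1·2 ≡ 2.
  x = λ² - 0 - 0 = 4 - 0 ≡ 4; y = λ·(0 - 4) - 3 ≡ 0. → (4, 0)
3Q: (4, 0) + (0, 3). λ = (3 - 0)/(0 - 4) ≡ 3/7 mod 11. 7⁻¹ ≡ 8 (mod 11) since 7·8 = 56 ≡ 1, so λ ≡ 2.
  x = λ² - 4 - 0 = 4 - 4 ≡ 0; y = λ·(4 - 0) - 0 ≡ 8. → (0, 8)

(0, 8)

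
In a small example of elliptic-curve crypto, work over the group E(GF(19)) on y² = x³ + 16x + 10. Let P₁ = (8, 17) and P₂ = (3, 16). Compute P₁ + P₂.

(8, 17) + (3, 16). λ = (16 - 17)/(3 - 8) ≡ 18/14 mod 19. 14⁻¹ ≡ 15 (mod 19), so λ ≡ 4.
  x = λ² - 8 - 3 = 16 - 11 ≡ 5; y = λ·(8 - 5) - 17 ≡ 14. → (5, 14)

(5, 14)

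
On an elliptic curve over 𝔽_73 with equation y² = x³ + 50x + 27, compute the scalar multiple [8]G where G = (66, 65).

(50, 19)

Double-and-add on 8 = (1000)₂. Start with G = (66, 65) for the leading 1-bit.
double: tangent at (66, 65): λ = (3·66² + 50)/(2·65) ≡ 51/57. 57⁻¹ ≡ 41 (mod 73), so λ ≡ 51·41 ≡ 47.
  x = λ² - 66 - 66 = 2209 - 132 ≡ 33; y = λ·(66 - 33) - 65 ≡ 26. → (33, 26)
double: tangent at (33, 26): λ = (3·33² + 50)/(2·26) ≡ 32/52. 52⁻¹ ≡ 66 (mod 73), so λ ≡ 32·66 ≡ 68.
  x = λ² - 33 - 33 = 4624 - 66 ≡ 32; y = λ·(33 - 32) - 26 ≡ 42. → (32, 42)
double: tangent at (32, 42): λ = (3·32² + 50)/(2·42) ≡ 56/11. 11⁻¹ ≡ 20 (mod 73), so λ ≡ 56·20 ≡ 25.
  x = λ² - 32 - 32 = 625 - 64 ≡ 50; y = λ·(32 - 50) - 42 ≡ 19. → (50, 19)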